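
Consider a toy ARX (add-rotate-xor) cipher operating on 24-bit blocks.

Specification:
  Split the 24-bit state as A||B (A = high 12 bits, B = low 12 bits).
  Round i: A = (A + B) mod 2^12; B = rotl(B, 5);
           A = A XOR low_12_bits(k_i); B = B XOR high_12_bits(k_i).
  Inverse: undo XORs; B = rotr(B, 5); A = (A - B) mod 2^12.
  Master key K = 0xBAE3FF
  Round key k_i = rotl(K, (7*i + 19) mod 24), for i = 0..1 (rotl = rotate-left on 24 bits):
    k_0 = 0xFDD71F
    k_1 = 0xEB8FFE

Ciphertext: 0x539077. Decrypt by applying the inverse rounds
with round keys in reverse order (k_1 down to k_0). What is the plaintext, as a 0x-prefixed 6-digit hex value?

0x00D5C1

s_0 = ciphertext = 0x539077
s_1 = InvRound(s_0, k_1) = 0x2D17F6
s_2 = InvRound(s_1, k_0) = 0x00D5C1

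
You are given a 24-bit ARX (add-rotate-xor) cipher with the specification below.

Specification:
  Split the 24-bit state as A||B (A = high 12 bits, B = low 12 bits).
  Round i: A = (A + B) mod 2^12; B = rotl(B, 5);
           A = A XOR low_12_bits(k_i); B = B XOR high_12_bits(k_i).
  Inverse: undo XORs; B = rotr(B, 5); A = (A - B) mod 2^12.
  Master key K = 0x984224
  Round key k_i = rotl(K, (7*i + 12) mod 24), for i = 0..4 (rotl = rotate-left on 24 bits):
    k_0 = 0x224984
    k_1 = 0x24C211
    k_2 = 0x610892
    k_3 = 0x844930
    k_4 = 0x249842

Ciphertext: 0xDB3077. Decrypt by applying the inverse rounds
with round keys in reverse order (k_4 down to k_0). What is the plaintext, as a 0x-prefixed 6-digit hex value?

0xE1DEB4

s_0 = ciphertext = 0xDB3077
s_1 = InvRound(s_0, k_4) = 0x6E0F11
s_2 = InvRound(s_1, k_3) = 0x516ABA
s_3 = InvRound(s_2, k_2) = 0x81F565
s_4 = InvRound(s_3, k_1) = 0x5554B9
s_5 = InvRound(s_4, k_0) = 0xE1DEB4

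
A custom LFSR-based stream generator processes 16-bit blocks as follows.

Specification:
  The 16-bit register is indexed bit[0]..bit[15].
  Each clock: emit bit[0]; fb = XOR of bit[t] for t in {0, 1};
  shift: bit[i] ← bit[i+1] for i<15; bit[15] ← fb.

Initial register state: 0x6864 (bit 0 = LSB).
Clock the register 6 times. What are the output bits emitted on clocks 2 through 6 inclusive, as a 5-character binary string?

reg_0 = 0x6864
clock 1: out=0, reg = 0x3432
clock 2: out=0, reg = 0x9A19
clock 3: out=1, reg = 0xCD0C
clock 4: out=0, reg = 0x6686
clock 5: out=0, reg = 0xB343
clock 6: out=1, reg = 0x59A1

01001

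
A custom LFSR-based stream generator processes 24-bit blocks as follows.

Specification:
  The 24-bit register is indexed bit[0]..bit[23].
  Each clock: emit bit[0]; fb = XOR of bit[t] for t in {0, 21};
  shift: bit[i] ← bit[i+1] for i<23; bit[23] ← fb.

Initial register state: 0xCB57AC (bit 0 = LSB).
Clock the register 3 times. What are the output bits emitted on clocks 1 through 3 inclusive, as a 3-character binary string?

001

reg_0 = 0xCB57AC
clock 1: out=0, reg = 0x65ABD6
clock 2: out=0, reg = 0xB2D5EB
clock 3: out=1, reg = 0x596AF5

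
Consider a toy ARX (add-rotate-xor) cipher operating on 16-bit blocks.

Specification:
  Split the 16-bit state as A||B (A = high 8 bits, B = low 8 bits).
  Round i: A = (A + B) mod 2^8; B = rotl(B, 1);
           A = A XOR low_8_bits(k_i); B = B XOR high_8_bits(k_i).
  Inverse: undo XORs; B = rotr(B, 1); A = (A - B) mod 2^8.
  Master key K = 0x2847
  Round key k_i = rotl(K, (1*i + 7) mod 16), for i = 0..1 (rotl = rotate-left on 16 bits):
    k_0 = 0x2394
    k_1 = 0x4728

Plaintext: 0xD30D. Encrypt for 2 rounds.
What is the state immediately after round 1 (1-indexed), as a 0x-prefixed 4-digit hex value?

s_0 = plaintext = 0xD30D
s_1 = Round(s_0, k_0) = 0x7439
s_2 = Round(s_1, k_1) = 0x8535

0x7439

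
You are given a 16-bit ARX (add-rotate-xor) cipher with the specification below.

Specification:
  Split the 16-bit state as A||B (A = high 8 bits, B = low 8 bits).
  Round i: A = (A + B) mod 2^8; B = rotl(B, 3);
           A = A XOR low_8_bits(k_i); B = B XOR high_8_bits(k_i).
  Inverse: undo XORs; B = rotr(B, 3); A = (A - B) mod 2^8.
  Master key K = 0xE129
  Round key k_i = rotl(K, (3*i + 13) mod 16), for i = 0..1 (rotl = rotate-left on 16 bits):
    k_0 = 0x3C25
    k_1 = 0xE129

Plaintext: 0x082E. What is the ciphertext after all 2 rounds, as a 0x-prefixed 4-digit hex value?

0x498B

s_0 = plaintext = 0x082E
s_1 = Round(s_0, k_0) = 0x134D
s_2 = Round(s_1, k_1) = 0x498B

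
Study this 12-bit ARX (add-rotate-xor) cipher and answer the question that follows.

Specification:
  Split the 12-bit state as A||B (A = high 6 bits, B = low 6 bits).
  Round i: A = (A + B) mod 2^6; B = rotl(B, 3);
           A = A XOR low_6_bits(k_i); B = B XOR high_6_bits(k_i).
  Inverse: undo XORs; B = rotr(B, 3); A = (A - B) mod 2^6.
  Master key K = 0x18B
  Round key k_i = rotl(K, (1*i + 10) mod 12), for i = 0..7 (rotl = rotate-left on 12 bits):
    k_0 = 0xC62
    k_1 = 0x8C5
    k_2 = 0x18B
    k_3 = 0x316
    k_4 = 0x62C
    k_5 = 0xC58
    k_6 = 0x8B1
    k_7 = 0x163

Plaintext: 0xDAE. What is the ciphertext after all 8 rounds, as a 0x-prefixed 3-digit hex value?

s_0 = plaintext = 0xDAE
s_1 = Round(s_0, k_0) = 0x184
s_2 = Round(s_1, k_1) = 0x3C3
s_3 = Round(s_2, k_2) = 0x65E
s_4 = Round(s_3, k_3) = 0x87F
s_5 = Round(s_4, k_4) = 0x327
s_6 = Round(s_5, k_5) = 0xACD
s_7 = Round(s_6, k_6) = 0x24B
s_8 = Round(s_7, k_7) = 0xDDC

0xDDC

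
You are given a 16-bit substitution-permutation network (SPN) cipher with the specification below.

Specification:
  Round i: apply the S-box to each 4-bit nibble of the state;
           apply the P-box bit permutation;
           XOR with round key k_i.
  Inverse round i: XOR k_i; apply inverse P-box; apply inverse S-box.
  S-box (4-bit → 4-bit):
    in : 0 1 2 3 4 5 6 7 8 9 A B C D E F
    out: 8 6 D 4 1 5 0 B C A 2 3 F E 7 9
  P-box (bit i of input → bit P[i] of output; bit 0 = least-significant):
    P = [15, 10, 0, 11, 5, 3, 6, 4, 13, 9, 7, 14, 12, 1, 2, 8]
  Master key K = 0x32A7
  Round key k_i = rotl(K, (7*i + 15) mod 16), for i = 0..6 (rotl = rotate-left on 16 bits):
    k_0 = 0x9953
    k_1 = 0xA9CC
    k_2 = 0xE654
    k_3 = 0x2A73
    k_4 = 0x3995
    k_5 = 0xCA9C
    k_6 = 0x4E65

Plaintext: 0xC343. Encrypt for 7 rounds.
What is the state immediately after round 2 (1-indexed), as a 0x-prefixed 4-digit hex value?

0x6878

s_0 = plaintext = 0xC343
s_1 = Round(s_0, k_0) = 0x88F4
s_2 = Round(s_1, k_1) = 0x6878
s_3 = Round(s_2, k_2) = 0xAEED
s_4 = Round(s_3, k_3) = 0x0498
s_5 = Round(s_4, k_4) = 0x108C
s_6 = Round(s_5, k_5) = 0x06CB
s_7 = Round(s_6, k_6) = 0xCB1D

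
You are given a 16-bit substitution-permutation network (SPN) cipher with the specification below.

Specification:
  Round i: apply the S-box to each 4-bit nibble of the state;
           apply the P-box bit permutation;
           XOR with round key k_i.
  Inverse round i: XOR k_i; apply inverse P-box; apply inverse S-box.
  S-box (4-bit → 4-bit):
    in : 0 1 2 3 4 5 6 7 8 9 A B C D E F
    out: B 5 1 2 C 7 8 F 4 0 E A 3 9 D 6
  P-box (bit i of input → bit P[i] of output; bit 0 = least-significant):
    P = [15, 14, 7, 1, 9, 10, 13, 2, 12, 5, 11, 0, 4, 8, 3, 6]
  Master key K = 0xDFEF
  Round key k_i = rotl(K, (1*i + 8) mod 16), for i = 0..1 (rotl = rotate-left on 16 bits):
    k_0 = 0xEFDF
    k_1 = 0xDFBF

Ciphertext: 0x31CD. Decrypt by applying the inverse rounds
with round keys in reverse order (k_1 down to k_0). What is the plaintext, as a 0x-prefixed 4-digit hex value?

0x8D44

s_0 = ciphertext = 0x31CD
s_1 = InvRound(s_0, k_1) = 0xDF50
s_2 = InvRound(s_1, k_0) = 0x8D44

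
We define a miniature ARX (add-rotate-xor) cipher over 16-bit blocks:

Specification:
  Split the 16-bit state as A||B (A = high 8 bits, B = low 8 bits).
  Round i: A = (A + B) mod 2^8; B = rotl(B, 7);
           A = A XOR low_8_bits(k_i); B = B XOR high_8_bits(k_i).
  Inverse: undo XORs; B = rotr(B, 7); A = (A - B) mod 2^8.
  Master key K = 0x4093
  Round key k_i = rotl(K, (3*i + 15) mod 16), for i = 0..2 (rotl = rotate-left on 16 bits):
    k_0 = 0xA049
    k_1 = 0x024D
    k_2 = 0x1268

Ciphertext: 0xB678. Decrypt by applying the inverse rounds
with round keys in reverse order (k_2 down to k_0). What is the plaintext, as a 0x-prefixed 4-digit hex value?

0xB91A

s_0 = ciphertext = 0xB678
s_1 = InvRound(s_0, k_2) = 0x0AD4
s_2 = InvRound(s_1, k_1) = 0x9AAD
s_3 = InvRound(s_2, k_0) = 0xB91A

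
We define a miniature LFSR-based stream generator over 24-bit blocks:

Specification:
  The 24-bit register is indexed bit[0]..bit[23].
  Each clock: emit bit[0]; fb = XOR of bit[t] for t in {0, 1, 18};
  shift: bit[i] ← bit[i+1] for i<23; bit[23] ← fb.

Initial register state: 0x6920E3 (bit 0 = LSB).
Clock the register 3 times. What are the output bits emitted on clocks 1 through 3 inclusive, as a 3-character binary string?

110

reg_0 = 0x6920E3
clock 1: out=1, reg = 0x349071
clock 2: out=1, reg = 0x1A4838
clock 3: out=0, reg = 0x0D241C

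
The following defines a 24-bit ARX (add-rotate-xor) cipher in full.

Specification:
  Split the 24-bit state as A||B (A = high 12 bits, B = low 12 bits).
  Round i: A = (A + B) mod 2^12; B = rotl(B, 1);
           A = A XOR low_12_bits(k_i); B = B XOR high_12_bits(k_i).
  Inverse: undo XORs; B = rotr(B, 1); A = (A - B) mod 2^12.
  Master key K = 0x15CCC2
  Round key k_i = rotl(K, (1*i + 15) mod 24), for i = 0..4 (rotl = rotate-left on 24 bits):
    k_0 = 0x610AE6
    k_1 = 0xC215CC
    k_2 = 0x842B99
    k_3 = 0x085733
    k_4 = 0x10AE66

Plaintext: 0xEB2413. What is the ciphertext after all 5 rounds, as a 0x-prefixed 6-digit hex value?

0x9F736A

s_0 = plaintext = 0xEB2413
s_1 = Round(s_0, k_0) = 0x823E36
s_2 = Round(s_1, k_1) = 0x39504C
s_3 = Round(s_2, k_2) = 0x8788DA
s_4 = Round(s_3, k_3) = 0x661130
s_5 = Round(s_4, k_4) = 0x9F736A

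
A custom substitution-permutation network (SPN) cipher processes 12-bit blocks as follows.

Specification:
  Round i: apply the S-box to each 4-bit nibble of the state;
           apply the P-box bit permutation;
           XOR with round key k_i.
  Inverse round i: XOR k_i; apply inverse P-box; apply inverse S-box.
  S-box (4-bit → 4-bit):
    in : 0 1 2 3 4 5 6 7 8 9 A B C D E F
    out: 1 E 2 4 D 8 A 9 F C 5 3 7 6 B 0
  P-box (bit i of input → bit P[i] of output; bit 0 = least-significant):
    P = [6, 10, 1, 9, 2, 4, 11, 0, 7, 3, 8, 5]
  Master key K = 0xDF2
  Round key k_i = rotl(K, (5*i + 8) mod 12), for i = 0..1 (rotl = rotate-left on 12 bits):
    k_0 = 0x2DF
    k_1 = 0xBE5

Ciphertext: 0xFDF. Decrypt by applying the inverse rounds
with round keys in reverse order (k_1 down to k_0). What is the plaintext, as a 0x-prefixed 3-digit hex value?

s_0 = ciphertext = 0xFDF
s_1 = InvRound(s_0, k_1) = 0x62D
s_2 = InvRound(s_1, k_0) = 0x72C

0x72C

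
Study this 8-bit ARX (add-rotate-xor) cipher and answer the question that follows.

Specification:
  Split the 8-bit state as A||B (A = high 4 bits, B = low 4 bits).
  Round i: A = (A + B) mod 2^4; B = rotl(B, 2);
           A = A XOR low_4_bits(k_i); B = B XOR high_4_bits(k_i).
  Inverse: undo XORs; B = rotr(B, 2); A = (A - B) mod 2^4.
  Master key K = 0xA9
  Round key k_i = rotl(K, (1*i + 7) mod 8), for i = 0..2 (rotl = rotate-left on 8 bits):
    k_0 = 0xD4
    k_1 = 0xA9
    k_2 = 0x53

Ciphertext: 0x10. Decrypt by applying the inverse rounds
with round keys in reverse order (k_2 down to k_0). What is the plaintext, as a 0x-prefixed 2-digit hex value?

s_0 = ciphertext = 0x10
s_1 = InvRound(s_0, k_2) = 0xD5
s_2 = InvRound(s_1, k_1) = 0x5F
s_3 = InvRound(s_2, k_0) = 0x98

0x98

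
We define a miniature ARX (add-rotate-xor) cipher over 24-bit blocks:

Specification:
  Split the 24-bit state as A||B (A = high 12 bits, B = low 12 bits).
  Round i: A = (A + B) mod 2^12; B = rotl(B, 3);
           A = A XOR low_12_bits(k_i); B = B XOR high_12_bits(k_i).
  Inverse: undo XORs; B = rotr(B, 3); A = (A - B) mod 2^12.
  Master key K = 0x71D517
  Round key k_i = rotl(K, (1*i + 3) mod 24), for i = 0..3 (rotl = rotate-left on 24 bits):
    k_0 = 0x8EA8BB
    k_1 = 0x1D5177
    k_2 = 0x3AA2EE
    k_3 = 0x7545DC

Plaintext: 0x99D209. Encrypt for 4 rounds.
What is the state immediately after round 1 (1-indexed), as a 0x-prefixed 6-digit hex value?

0x31D8A3

s_0 = plaintext = 0x99D209
s_1 = Round(s_0, k_0) = 0x31D8A3
s_2 = Round(s_1, k_1) = 0xAB74C9
s_3 = Round(s_2, k_2) = 0xD6E5E0
s_4 = Round(s_3, k_3) = 0x692856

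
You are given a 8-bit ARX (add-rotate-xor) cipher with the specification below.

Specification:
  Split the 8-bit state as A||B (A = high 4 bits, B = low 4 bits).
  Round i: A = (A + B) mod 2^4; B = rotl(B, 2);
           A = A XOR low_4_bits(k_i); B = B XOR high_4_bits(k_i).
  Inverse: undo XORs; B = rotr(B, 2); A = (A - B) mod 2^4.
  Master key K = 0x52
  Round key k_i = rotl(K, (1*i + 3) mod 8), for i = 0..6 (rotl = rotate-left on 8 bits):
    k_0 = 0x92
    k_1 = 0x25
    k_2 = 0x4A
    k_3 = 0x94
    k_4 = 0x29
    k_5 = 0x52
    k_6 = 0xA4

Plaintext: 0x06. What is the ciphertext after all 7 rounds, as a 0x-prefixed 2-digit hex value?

s_0 = plaintext = 0x06
s_1 = Round(s_0, k_0) = 0x40
s_2 = Round(s_1, k_1) = 0x12
s_3 = Round(s_2, k_2) = 0x9C
s_4 = Round(s_3, k_3) = 0x1A
s_5 = Round(s_4, k_4) = 0x28
s_6 = Round(s_5, k_5) = 0x87
s_7 = Round(s_6, k_6) = 0xB7

0xB7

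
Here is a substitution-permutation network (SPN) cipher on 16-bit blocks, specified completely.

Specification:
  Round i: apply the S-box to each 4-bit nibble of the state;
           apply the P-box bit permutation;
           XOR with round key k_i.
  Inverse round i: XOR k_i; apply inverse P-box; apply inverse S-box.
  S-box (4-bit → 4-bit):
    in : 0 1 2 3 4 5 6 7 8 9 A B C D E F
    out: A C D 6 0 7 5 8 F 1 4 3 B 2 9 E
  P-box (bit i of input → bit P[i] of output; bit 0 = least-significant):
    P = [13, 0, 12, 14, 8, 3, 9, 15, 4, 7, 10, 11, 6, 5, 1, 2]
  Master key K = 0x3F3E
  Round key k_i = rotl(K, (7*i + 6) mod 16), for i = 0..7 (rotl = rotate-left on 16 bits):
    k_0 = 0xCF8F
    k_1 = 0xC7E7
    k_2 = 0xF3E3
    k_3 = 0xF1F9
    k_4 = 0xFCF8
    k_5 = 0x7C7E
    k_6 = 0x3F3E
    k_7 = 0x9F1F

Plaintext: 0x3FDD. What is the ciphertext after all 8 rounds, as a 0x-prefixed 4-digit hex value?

s_0 = plaintext = 0x3FDD
s_1 = Round(s_0, k_0) = 0xC324
s_2 = Round(s_1, k_1) = 0x4003
s_3 = Round(s_2, k_2) = 0x6B6A
s_4 = Round(s_3, k_3) = 0xE22B
s_5 = Round(s_4, k_4) = 0x53AD
s_6 = Round(s_5, k_5) = 0x7A9D
s_7 = Round(s_6, k_6) = 0x3A3B
s_8 = Round(s_7, k_7) = 0xB934

0xB934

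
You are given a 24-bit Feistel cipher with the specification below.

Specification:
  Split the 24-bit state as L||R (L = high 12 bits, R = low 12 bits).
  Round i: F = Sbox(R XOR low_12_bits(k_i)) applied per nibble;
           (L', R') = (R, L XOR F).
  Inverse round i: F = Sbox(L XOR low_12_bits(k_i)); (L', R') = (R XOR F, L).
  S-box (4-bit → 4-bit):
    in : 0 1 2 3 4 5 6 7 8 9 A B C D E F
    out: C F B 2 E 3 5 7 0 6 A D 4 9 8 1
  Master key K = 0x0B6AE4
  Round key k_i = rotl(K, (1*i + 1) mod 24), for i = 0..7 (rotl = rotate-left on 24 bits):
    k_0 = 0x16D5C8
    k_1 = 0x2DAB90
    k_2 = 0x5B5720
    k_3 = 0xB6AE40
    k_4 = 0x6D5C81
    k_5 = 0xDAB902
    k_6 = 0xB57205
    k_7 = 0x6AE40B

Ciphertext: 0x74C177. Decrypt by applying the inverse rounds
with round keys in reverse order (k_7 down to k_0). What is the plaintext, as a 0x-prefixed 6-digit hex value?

0xAB0A79

s_0 = ciphertext = 0x74C177
s_1 = InvRound(s_0, k_7) = 0x39074C
s_2 = InvRound(s_1, k_6) = 0x82F390
s_3 = InvRound(s_2, k_5) = 0xC2982F
s_4 = InvRound(s_3, k_4) = 0x48FC29
s_5 = InvRound(s_4, k_3) = 0x66848F
s_6 = InvRound(s_5, k_2) = 0xB6F668
s_7 = InvRound(s_6, k_1) = 0xA79B6F
s_8 = InvRound(s_7, k_0) = 0xAB0A79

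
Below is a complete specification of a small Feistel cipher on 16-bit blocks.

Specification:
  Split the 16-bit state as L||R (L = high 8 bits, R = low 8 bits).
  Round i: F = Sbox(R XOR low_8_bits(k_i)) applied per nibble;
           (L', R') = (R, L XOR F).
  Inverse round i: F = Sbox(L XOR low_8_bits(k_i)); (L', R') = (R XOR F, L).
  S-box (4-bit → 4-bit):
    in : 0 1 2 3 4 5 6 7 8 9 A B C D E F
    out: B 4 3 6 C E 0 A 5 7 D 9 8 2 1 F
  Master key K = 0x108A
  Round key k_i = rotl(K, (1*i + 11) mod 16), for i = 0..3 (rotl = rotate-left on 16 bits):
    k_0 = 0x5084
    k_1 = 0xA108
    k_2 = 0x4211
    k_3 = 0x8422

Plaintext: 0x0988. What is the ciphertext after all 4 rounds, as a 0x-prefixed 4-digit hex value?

s_0 = plaintext = 0x0988
s_1 = Round(s_0, k_0) = 0x88B1
s_2 = Round(s_1, k_1) = 0xB11F
s_3 = Round(s_2, k_2) = 0x1F00
s_4 = Round(s_3, k_3) = 0x002C

0x002C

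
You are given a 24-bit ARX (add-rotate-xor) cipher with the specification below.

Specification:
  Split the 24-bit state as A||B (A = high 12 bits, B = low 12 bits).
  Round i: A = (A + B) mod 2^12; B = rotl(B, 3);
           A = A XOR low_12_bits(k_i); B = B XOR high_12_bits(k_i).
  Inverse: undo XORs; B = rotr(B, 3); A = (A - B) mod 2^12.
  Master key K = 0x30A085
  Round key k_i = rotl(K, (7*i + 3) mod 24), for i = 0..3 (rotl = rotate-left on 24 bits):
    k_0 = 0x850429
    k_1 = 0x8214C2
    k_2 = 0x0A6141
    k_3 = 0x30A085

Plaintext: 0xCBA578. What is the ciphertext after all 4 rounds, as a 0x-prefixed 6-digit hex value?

s_0 = plaintext = 0xCBA578
s_1 = Round(s_0, k_0) = 0x61B392
s_2 = Round(s_1, k_1) = 0xD6F4B0
s_3 = Round(s_2, k_2) = 0x35E524
s_4 = Round(s_3, k_3) = 0x807A28

0x807A28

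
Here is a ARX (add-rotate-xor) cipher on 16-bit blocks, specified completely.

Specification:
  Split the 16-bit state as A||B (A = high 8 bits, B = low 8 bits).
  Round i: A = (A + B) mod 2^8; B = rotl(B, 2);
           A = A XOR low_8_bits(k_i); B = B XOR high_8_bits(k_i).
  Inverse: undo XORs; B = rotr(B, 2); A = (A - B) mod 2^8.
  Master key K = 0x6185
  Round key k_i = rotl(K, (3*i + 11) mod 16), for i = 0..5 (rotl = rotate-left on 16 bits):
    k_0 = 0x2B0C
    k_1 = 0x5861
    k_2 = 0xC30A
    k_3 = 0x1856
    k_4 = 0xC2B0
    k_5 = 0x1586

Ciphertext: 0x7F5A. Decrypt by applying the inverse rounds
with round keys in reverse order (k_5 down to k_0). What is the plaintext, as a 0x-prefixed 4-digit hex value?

s_0 = ciphertext = 0x7F5A
s_1 = InvRound(s_0, k_5) = 0x26D3
s_2 = InvRound(s_1, k_4) = 0x5244
s_3 = InvRound(s_2, k_3) = 0xED17
s_4 = InvRound(s_3, k_2) = 0xB235
s_5 = InvRound(s_4, k_1) = 0x785B
s_6 = InvRound(s_5, k_0) = 0x581C

0x581C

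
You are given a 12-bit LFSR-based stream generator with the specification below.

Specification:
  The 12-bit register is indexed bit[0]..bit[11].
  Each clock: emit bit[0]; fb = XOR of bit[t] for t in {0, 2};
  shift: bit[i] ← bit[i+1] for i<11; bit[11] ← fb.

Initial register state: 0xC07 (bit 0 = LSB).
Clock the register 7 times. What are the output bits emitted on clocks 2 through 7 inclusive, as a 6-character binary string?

reg_0 = 0xC07
clock 1: out=1, reg = 0x603
clock 2: out=1, reg = 0xB01
clock 3: out=1, reg = 0xD80
clock 4: out=0, reg = 0x6C0
clock 5: out=0, reg = 0x360
clock 6: out=0, reg = 0x1B0
clock 7: out=0, reg = 0x0D8

110000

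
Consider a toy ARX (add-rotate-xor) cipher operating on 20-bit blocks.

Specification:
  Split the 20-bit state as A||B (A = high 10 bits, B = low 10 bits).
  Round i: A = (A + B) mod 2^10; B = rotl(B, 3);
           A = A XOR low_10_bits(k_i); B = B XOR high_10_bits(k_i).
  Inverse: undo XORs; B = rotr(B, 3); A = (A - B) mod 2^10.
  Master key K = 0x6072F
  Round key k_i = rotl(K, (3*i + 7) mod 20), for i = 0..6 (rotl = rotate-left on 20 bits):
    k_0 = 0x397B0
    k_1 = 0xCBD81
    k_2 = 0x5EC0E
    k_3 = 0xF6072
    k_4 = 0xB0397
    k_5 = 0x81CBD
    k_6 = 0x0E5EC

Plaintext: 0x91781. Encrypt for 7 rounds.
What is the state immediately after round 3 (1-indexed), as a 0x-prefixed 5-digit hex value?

0xD468B

s_0 = plaintext = 0x91781
s_1 = Round(s_0, k_0) = 0x9D8EA
s_2 = Round(s_1, k_1) = 0xB847E
s_3 = Round(s_2, k_2) = 0xD468B
s_4 = Round(s_3, k_3) = 0x6BB85
s_5 = Round(s_4, k_4) = 0xA92EF
s_6 = Round(s_5, k_5) = 0x4B97A
s_7 = Round(s_6, k_6) = 0xD13EB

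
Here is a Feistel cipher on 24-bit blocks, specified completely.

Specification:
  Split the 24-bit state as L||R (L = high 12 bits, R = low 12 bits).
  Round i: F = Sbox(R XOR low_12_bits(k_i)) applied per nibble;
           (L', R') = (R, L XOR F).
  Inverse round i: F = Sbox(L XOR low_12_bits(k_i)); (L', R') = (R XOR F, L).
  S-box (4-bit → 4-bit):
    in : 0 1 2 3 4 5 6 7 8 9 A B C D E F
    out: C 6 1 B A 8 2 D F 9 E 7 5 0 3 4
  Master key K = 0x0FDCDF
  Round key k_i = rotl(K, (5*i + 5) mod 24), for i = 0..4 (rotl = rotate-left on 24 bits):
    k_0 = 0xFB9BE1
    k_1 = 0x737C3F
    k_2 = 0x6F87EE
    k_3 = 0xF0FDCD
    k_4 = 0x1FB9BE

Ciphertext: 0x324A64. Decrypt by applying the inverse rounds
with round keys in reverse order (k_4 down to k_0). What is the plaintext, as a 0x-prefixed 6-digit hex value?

s_0 = ciphertext = 0x324A64
s_1 = InvRound(s_0, k_4) = 0x4FA324
s_2 = InvRound(s_1, k_3) = 0xA994FA
s_3 = InvRound(s_2, k_2) = 0x427A99
s_4 = InvRound(s_3, k_1) = 0x5F6427
s_5 = InvRound(s_4, k_0) = 0x74A5F6

0x74A5F6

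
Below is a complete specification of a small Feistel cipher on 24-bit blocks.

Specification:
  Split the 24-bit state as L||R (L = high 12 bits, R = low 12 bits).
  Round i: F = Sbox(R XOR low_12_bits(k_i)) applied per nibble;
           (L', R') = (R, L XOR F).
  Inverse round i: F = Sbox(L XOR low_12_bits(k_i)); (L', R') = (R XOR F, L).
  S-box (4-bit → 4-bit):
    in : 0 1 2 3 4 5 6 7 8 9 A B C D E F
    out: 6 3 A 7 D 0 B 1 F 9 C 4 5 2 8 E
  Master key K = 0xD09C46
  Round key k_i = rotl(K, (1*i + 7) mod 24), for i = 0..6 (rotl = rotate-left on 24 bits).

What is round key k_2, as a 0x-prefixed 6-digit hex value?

K = 0xD09C46
k_0 = rotl(K, (1*0+7) mod 24) = rotl(K, 7) = 0x4E2368
k_1 = rotl(K, (1*1+7) mod 24) = rotl(K, 8) = 0x9C46D0
k_2 = rotl(K, (1*2+7) mod 24) = rotl(K, 9) = 0x388DA1

0x388DA1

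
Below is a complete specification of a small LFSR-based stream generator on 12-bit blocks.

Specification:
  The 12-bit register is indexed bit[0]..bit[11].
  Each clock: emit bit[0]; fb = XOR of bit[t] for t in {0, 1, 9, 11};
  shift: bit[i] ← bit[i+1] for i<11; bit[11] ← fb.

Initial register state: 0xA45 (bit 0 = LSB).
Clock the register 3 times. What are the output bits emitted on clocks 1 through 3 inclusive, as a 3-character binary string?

101

reg_0 = 0xA45
clock 1: out=1, reg = 0xD22
clock 2: out=0, reg = 0x691
clock 3: out=1, reg = 0x348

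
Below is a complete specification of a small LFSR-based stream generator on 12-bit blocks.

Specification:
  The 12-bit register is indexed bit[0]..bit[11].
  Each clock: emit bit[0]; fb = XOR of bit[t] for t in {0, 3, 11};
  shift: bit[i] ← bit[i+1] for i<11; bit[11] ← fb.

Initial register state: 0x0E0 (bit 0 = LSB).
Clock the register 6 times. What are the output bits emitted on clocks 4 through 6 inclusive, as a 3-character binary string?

reg_0 = 0x0E0
clock 1: out=0, reg = 0x070
clock 2: out=0, reg = 0x038
clock 3: out=0, reg = 0x81C
clock 4: out=0, reg = 0x40E
clock 5: out=0, reg = 0xA07
clock 6: out=1, reg = 0x503

001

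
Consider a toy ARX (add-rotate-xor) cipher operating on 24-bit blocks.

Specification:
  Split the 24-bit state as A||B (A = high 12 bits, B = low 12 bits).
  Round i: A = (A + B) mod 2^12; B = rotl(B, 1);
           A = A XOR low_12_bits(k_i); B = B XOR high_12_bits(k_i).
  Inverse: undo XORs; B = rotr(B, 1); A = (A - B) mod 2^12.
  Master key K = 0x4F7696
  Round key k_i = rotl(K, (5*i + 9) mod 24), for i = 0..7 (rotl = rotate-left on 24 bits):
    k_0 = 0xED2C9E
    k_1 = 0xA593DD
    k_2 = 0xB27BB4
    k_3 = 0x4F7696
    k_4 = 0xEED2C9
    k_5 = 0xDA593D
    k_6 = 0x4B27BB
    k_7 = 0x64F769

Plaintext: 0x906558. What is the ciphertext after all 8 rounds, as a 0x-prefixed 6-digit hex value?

0x04B21B

s_0 = plaintext = 0x906558
s_1 = Round(s_0, k_0) = 0x2C0462
s_2 = Round(s_1, k_1) = 0x4FF29D
s_3 = Round(s_2, k_2) = 0xC28E1D
s_4 = Round(s_3, k_3) = 0xCD38CC
s_5 = Round(s_4, k_4) = 0x756F74
s_6 = Round(s_5, k_5) = 0xFF734C
s_7 = Round(s_6, k_6) = 0x4F822A
s_8 = Round(s_7, k_7) = 0x04B21B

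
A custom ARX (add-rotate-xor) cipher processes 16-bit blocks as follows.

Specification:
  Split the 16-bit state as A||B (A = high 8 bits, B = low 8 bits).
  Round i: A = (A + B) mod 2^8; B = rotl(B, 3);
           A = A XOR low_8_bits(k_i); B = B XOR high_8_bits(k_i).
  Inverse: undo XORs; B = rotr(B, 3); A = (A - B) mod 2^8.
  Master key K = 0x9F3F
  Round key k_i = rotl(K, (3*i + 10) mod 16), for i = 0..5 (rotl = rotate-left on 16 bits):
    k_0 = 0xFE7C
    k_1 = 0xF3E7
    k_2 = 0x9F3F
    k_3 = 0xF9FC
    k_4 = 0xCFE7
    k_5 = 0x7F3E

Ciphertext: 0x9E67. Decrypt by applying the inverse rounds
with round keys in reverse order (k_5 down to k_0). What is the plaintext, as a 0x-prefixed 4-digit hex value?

0x7ED9

s_0 = ciphertext = 0x9E67
s_1 = InvRound(s_0, k_5) = 0x9D03
s_2 = InvRound(s_1, k_4) = 0xE199
s_3 = InvRound(s_2, k_3) = 0x110C
s_4 = InvRound(s_3, k_2) = 0xBC72
s_5 = InvRound(s_4, k_1) = 0x2B30
s_6 = InvRound(s_5, k_0) = 0x7ED9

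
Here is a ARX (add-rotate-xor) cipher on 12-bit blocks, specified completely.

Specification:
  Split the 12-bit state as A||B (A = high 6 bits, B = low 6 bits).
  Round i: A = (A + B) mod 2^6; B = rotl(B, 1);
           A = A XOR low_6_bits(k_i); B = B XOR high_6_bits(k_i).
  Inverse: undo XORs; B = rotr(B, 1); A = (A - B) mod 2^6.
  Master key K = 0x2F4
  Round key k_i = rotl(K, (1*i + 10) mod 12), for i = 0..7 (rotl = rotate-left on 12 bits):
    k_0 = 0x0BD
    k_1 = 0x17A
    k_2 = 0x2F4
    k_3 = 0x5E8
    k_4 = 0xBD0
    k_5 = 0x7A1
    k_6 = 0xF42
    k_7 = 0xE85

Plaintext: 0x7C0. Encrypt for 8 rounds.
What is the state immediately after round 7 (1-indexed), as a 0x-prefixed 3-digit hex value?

s_0 = plaintext = 0x7C0
s_1 = Round(s_0, k_0) = 0x882
s_2 = Round(s_1, k_1) = 0x781
s_3 = Round(s_2, k_2) = 0xAC9
s_4 = Round(s_3, k_3) = 0x705
s_5 = Round(s_4, k_4) = 0xC65
s_6 = Round(s_5, k_5) = 0xDD5
s_7 = Round(s_6, k_6) = 0x397
s_8 = Round(s_7, k_7) = 0x814

0x397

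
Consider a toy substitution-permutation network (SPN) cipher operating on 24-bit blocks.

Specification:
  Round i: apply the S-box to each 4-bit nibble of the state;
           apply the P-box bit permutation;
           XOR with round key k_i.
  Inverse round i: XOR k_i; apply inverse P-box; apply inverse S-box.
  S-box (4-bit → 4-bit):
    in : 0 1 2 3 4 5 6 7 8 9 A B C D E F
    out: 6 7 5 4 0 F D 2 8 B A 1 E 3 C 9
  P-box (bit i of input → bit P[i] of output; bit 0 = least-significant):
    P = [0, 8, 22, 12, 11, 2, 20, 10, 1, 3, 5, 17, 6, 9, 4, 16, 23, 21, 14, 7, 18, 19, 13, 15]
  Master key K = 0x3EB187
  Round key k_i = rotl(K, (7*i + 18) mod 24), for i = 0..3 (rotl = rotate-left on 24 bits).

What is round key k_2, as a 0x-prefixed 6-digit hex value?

K = 0x3EB187
k_0 = rotl(K, (7*0+18) mod 24) = rotl(K, 18) = 0x1CFAC6
k_1 = rotl(K, (7*1+18) mod 24) = rotl(K, 1) = 0x7D630E
k_2 = rotl(K, (7*2+18) mod 24) = rotl(K, 8) = 0xB1873E

0xB1873E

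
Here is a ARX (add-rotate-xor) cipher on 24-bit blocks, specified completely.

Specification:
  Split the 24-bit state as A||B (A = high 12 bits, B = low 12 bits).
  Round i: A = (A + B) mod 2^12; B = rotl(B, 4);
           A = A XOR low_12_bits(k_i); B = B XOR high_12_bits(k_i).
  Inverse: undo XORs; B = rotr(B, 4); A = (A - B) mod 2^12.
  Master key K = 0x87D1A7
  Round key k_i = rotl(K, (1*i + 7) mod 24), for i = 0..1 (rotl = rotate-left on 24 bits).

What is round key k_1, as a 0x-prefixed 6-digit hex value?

K = 0x87D1A7
k_0 = rotl(K, (1*0+7) mod 24) = rotl(K, 7) = 0xE8D3C3
k_1 = rotl(K, (1*1+7) mod 24) = rotl(K, 8) = 0xD1A787

0xD1A787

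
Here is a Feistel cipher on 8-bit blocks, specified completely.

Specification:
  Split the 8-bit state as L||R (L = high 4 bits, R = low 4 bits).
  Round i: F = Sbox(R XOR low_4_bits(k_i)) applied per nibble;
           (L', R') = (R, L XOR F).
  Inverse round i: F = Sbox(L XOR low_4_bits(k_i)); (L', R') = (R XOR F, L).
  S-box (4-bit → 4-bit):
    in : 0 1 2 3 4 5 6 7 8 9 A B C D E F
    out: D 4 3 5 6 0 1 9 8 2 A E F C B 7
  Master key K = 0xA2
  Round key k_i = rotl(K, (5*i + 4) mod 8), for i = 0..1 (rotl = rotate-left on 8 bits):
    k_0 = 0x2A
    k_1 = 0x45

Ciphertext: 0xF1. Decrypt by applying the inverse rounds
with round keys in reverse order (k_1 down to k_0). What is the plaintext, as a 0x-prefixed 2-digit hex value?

s_0 = ciphertext = 0xF1
s_1 = InvRound(s_0, k_1) = 0xBF
s_2 = InvRound(s_1, k_0) = 0xBB

0xBB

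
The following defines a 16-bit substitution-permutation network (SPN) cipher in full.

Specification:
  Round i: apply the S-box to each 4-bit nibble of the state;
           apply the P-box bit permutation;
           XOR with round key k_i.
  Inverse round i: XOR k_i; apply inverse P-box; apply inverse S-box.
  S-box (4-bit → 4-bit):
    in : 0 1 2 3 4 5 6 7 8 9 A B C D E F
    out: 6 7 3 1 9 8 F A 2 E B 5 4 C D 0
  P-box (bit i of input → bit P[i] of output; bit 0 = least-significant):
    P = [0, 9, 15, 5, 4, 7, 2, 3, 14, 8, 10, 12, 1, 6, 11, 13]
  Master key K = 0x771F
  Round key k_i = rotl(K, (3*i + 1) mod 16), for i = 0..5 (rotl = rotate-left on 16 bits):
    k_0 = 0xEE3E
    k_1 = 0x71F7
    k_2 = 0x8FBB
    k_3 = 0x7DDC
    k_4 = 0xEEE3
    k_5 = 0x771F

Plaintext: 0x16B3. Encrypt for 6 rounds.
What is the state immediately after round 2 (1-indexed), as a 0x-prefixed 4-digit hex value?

0xBB49

s_0 = plaintext = 0x16B3
s_1 = Round(s_0, k_0) = 0xB369
s_2 = Round(s_1, k_1) = 0xBB49
s_3 = Round(s_2, k_2) = 0x4181
s_4 = Round(s_3, k_3) = 0x9A5F
s_5 = Round(s_4, k_4) = 0x97AB
s_6 = Round(s_5, k_5) = 0xCEC6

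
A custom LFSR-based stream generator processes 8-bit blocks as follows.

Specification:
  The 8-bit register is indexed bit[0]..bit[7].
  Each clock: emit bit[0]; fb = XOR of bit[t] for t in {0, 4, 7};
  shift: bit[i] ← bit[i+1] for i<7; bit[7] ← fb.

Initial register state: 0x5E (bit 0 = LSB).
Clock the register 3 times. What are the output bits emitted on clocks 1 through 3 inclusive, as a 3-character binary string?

011

reg_0 = 0x5E
clock 1: out=0, reg = 0xAF
clock 2: out=1, reg = 0x57
clock 3: out=1, reg = 0x2B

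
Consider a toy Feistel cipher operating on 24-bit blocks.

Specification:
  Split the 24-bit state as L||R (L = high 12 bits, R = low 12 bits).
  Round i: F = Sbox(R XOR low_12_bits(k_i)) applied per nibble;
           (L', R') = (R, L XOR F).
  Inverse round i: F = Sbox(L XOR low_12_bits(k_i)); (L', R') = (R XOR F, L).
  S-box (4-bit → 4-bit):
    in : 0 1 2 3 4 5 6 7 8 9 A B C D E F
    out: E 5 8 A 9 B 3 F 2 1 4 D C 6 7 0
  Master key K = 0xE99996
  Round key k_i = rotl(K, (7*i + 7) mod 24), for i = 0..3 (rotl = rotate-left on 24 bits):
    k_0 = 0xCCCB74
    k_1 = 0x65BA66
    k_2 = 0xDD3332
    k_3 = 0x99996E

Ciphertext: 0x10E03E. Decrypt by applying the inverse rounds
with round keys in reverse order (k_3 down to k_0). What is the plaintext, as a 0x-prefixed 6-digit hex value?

s_0 = ciphertext = 0x10E03E
s_1 = InvRound(s_0, k_3) = 0x20010E
s_2 = InvRound(s_1, k_2) = 0x4A6200
s_3 = InvRound(s_2, k_1) = 0x5CE4A6
s_4 = InvRound(s_3, k_0) = 0x3725CE

0x3725CE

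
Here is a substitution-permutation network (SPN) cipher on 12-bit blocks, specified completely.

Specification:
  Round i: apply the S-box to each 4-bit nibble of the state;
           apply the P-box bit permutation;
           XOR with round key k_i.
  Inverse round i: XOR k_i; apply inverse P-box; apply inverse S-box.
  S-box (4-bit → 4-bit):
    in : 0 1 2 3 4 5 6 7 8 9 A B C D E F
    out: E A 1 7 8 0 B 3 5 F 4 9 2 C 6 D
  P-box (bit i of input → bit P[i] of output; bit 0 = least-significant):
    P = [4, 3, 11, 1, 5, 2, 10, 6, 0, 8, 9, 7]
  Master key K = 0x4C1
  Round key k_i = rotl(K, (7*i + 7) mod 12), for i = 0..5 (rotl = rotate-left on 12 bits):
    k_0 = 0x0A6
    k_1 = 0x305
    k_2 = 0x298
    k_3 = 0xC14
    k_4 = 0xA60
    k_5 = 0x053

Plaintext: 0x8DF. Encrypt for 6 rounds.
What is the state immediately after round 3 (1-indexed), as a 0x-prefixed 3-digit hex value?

s_0 = plaintext = 0x8DF
s_1 = Round(s_0, k_0) = 0xEF5
s_2 = Round(s_1, k_1) = 0x465
s_3 = Round(s_2, k_2) = 0x27C
s_4 = Round(s_3, k_3) = 0xC39
s_5 = Round(s_4, k_4) = 0x75E
s_6 = Round(s_5, k_5) = 0x95A

0x27C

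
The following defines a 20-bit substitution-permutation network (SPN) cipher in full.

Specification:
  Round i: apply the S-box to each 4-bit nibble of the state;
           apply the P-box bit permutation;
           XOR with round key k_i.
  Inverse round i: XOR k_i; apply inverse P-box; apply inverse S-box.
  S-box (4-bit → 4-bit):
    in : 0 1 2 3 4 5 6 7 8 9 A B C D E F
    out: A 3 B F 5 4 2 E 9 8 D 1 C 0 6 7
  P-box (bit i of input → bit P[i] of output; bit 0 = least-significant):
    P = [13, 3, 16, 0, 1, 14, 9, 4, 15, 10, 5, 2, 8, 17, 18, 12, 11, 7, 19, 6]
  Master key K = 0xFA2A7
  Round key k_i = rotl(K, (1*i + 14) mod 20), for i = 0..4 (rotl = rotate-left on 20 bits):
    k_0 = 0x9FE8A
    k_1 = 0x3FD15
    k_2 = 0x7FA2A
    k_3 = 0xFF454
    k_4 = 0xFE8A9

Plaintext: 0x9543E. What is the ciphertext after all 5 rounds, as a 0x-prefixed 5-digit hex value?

0x7F131

s_0 = plaintext = 0x9543E
s_1 = Round(s_0, k_0) = 0xC3CF0
s_2 = Round(s_1, k_1) = 0xDAE7A
s_3 = Round(s_2, k_2) = 0x28D1B
s_4 = Round(s_3, k_3) = 0xF8D96
s_5 = Round(s_4, k_4) = 0x7F131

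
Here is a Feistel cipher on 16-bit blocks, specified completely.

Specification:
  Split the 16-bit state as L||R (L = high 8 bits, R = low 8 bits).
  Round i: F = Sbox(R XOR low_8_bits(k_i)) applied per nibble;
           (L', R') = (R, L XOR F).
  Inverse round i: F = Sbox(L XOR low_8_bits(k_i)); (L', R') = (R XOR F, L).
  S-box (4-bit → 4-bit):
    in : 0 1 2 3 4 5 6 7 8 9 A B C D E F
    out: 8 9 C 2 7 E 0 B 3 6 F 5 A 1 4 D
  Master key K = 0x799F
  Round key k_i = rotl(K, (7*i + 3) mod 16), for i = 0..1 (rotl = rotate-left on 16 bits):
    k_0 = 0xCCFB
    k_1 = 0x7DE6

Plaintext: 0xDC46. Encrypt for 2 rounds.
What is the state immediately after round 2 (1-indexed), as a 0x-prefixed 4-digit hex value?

s_0 = plaintext = 0xDC46
s_1 = Round(s_0, k_0) = 0x468D
s_2 = Round(s_1, k_1) = 0x8D43

0x8D43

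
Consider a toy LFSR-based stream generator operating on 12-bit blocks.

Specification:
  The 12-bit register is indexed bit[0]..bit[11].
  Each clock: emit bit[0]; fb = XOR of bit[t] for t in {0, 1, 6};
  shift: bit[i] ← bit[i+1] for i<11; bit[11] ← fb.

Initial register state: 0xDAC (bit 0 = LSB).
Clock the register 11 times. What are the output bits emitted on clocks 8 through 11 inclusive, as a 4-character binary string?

1101

reg_0 = 0xDAC
clock 1: out=0, reg = 0x6D6
clock 2: out=0, reg = 0x36B
clock 3: out=1, reg = 0x9B5
clock 4: out=1, reg = 0xCDA
clock 5: out=0, reg = 0x66D
clock 6: out=1, reg = 0x336
clock 7: out=0, reg = 0x99B
clock 8: out=1, reg = 0x4CD
clock 9: out=1, reg = 0x266
clock 10: out=0, reg = 0x133
clock 11: out=1, reg = 0x099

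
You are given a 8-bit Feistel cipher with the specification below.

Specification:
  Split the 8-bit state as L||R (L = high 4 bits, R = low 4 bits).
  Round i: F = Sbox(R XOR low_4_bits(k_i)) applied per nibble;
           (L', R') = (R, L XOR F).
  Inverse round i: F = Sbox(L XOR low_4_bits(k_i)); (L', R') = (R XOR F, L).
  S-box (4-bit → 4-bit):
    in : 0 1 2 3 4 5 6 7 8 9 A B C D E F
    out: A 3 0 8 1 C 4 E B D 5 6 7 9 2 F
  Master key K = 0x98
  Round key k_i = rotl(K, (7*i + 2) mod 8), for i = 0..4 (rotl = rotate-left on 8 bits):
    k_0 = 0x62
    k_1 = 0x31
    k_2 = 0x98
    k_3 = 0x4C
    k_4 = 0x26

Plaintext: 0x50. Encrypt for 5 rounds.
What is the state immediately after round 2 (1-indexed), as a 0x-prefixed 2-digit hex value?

s_0 = plaintext = 0x50
s_1 = Round(s_0, k_0) = 0x05
s_2 = Round(s_1, k_1) = 0x51
s_3 = Round(s_2, k_2) = 0x18
s_4 = Round(s_3, k_3) = 0x80
s_5 = Round(s_4, k_4) = 0x0C

0x51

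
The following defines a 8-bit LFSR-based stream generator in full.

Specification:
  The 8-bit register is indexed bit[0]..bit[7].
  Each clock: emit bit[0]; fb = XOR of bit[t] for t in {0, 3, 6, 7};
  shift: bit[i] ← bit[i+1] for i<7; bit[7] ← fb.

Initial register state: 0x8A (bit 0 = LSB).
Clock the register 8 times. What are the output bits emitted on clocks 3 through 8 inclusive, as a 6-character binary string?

010001

reg_0 = 0x8A
clock 1: out=0, reg = 0x45
clock 2: out=1, reg = 0x22
clock 3: out=0, reg = 0x11
clock 4: out=1, reg = 0x88
clock 5: out=0, reg = 0x44
clock 6: out=0, reg = 0xA2
clock 7: out=0, reg = 0xD1
clock 8: out=1, reg = 0xE8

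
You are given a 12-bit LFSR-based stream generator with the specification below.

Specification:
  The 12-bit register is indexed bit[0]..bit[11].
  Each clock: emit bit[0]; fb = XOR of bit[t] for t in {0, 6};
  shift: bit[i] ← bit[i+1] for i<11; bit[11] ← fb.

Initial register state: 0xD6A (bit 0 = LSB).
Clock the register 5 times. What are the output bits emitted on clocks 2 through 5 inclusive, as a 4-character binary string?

reg_0 = 0xD6A
clock 1: out=0, reg = 0xEB5
clock 2: out=1, reg = 0xF5A
clock 3: out=0, reg = 0xFAD
clock 4: out=1, reg = 0xFD6
clock 5: out=0, reg = 0xFEB

1010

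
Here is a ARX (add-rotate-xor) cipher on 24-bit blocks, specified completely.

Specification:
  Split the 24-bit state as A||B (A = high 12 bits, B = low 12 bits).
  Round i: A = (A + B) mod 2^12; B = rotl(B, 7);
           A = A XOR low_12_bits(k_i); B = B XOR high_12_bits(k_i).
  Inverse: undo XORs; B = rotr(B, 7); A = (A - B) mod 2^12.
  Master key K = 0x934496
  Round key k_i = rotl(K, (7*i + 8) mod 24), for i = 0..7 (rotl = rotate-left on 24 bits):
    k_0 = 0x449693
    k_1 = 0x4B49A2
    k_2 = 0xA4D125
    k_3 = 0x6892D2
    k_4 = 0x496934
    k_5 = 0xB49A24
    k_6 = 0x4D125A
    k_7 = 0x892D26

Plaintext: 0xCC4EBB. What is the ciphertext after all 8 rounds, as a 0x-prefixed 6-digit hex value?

0x1EAA5B

s_0 = plaintext = 0xCC4EBB
s_1 = Round(s_0, k_0) = 0xDEC9BC
s_2 = Round(s_1, k_1) = 0xE0AAF9
s_3 = Round(s_2, k_2) = 0x82669A
s_4 = Round(s_3, k_3) = 0xC12BBD
s_5 = Round(s_4, k_4) = 0xEFBA4B
s_6 = Round(s_5, k_5) = 0x362E9B
s_7 = Round(s_6, k_6) = 0x3A7925
s_8 = Round(s_7, k_7) = 0x1EAA5B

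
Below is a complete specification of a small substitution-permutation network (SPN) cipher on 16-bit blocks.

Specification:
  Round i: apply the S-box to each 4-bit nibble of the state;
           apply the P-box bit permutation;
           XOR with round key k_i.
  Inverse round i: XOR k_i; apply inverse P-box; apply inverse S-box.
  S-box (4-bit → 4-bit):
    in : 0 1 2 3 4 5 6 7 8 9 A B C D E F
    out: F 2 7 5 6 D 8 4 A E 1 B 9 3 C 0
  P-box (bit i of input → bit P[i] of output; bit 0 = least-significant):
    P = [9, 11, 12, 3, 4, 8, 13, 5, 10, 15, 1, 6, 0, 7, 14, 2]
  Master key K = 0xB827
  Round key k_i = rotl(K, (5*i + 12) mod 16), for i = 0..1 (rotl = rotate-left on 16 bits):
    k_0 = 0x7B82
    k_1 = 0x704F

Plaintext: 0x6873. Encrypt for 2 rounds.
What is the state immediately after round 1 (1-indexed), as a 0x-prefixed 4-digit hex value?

s_0 = plaintext = 0x6873
s_1 = Round(s_0, k_0) = 0xC9C6
s_2 = Round(s_1, k_1) = 0xF030

0xC9C6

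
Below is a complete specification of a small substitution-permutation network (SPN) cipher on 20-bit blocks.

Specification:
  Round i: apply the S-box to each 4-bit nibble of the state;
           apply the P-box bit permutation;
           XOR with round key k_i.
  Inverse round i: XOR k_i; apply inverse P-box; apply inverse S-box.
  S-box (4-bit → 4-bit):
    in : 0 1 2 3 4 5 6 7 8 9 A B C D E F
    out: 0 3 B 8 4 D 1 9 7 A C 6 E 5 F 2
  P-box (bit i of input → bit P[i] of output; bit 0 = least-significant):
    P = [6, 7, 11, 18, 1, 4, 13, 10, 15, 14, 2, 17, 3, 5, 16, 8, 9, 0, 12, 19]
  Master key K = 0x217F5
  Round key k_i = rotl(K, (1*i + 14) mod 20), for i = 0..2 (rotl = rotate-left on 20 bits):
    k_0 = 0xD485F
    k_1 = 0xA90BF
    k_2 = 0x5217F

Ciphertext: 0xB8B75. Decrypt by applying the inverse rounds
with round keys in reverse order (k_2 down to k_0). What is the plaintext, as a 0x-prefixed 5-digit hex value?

0x087F1

s_0 = ciphertext = 0xB8B75
s_1 = InvRound(s_0, k_2) = 0x767DA
s_2 = InvRound(s_1, k_1) = 0xEC8A7
s_3 = InvRound(s_2, k_0) = 0x087F1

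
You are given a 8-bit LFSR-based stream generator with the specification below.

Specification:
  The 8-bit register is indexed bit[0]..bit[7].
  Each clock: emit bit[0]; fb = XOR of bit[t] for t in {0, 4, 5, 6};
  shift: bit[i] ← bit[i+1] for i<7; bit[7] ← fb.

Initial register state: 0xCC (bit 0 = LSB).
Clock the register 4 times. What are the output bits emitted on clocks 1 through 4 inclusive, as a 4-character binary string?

0011

reg_0 = 0xCC
clock 1: out=0, reg = 0xE6
clock 2: out=0, reg = 0x73
clock 3: out=1, reg = 0x39
clock 4: out=1, reg = 0x9C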